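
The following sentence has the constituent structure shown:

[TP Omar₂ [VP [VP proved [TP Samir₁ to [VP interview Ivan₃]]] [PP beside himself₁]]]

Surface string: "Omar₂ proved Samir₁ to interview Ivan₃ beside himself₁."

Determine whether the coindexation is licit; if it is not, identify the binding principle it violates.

Principle A

The two coindexed NPs are *Samir₁* and *himself₁*.
*himself₁* is an anaphor. Principle A requires it to be bound within its binding domain — the matrix TP, whose subject is Omar₂.
Within that domain it is c-commanded by *Omar₂*, which does not share its index.
*Samir₁* does not c-command the anaphor at all.
The anaphor is unbound in its domain → Principle A violation.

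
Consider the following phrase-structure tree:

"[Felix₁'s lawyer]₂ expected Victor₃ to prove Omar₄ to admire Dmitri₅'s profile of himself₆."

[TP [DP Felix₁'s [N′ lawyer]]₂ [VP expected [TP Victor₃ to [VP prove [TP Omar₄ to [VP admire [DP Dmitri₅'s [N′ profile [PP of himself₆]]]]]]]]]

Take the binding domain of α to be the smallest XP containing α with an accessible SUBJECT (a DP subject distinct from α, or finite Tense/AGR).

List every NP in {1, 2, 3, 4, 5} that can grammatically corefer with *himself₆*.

{5}

*himself* is an anaphor, so Principle A applies: it must be bound in its binding domain.
Binding domain of *himself₆*: the possessed DP, whose subject is Dmitri₅.
*Felix₁* does not c-command the anaphor → cannot bind it.
*[Felix₁'s lawyer]₂* c-commands the anaphor but is outside its binding domain → cannot satisfy Principle A.
*Victor₃* c-commands the anaphor but is outside its binding domain → cannot satisfy Principle A.
*Omar₄* c-commands the anaphor but is outside its binding domain → cannot satisfy Principle A.
*Dmitri₅* c-commands the anaphor within its binding domain → licit binder.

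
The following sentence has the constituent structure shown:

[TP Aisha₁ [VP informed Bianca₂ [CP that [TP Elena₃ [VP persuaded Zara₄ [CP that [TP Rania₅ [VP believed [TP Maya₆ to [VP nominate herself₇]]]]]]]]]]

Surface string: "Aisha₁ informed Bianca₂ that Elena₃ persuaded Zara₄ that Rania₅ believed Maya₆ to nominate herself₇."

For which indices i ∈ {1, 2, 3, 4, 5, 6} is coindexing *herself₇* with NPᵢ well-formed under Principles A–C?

*herself* is an anaphor, so Principle A applies: it must be bound in its binding domain.
Binding domain of *herself₇*: the embedded TP, whose subject is Maya₆.
*Aisha₁* c-commands the anaphor but is outside its binding domain → cannot satisfy Principle A.
*Bianca₂* c-commands the anaphor but is outside its binding domain → cannot satisfy Principle A.
*Elena₃* c-commands the anaphor but is outside its binding domain → cannot satisfy Principle A.
*Zara₄* c-commands the anaphor but is outside its binding domain → cannot satisfy Principle A.
*Rania₅* c-commands the anaphor but is outside its binding domain → cannot satisfy Principle A.
*Maya₆* c-commands the anaphor within its binding domain → licit binder.

{6}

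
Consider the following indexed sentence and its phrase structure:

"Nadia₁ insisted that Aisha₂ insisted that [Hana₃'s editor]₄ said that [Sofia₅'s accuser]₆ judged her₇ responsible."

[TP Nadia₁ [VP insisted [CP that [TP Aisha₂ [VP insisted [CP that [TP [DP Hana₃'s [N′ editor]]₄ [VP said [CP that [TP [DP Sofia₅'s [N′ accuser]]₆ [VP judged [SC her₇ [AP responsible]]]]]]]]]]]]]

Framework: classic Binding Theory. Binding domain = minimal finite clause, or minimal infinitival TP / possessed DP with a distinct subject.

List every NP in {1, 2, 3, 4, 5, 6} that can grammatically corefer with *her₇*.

{1, 2, 3, 4, 5}

*her* is a pronoun, so Principle B applies: it must be free in its binding domain.
Binding domain of *her₇*: the embedded TP, whose subject is [Sofia₅'s accuser]₆.
*Nadia₁* c-commands the pronoun but from outside its binding domain, and is not c-commanded by it → coindexation permitted.
*Aisha₂* c-commands the pronoun but from outside its binding domain, and is not c-commanded by it → coindexation permitted.
*Hana₃* and the pronoun do not c-command one another → neither Principle B nor Principle C is at stake; coindexation permitted.
*[Hana₃'s editor]₄* c-commands the pronoun but from outside its binding domain, and is not c-commanded by it → coindexation permitted.
*Sofia₅* and the pronoun do not c-command one another → neither Principle B nor Principle C is at stake; coindexation permitted.
*[Sofia₅'s accuser]₆* c-commands the pronoun within its binding domain → coindexation would violate Principle B.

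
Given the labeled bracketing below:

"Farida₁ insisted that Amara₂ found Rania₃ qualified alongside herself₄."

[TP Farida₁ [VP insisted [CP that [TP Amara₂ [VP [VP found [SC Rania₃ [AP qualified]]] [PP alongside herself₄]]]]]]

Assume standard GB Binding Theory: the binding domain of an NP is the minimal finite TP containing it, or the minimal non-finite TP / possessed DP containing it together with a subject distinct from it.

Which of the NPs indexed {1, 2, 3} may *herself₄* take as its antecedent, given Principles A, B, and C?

*herself* is an anaphor, so Principle A applies: it must be bound in its binding domain.
Binding domain of *herself₄*: the embedded TP, whose subject is Amara₂.
*Farida₁* c-commands the anaphor but is outside its binding domain → cannot satisfy Principle A.
*Amara₂* c-commands the anaphor within its binding domain → licit binder.
*Rania₃* does not c-command the anaphor → cannot bind it.

{2}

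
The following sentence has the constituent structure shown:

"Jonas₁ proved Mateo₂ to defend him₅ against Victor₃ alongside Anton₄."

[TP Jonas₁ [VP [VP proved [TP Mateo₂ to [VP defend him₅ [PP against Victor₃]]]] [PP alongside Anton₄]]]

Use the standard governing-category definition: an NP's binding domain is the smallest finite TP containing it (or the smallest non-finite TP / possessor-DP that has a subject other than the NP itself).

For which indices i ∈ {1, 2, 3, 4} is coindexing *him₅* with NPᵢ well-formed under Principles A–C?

*him* is a pronoun, so Principle B applies: it must be free in its binding domain.
Binding domain of *him₅*: the embedded TP, whose subject is Mateo₂.
*Jonas₁* c-commands the pronoun but from outside its binding domain, and is not c-commanded by it → coindexation permitted.
*Mateo₂* c-commands the pronoun within its binding domain → coindexation would violate Principle B.
*Victor₃*: the pronoun c-commands this R-expression → coindexation would violate Principle C on *Victor₃*.
*Anton₄* and the pronoun do not c-command one another → neither Principle B nor Principle C is at stake; coindexation permitted.

{1, 4}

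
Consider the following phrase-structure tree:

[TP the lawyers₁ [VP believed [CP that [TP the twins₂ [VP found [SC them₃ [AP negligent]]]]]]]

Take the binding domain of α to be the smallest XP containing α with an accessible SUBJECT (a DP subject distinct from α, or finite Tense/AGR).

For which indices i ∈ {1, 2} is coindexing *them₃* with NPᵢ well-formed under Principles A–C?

{1}

*them* is a pronoun, so Principle B applies: it must be free in its binding domain.
Binding domain of *them₃*: the embedded TP, whose subject is the twins₂.
*the lawyers₁* c-commands the pronoun but from outside its binding domain, and is not c-commanded by it → coindexation permitted.
*the twins₂* c-commands the pronoun within its binding domain → coindexation would violate Principle B.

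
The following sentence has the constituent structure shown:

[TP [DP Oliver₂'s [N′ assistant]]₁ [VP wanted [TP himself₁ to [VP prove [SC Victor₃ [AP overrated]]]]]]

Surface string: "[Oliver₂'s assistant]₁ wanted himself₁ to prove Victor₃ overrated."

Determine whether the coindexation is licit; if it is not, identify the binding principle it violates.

The two coindexed NPs are *[Oliver₂'s assistant]₁* and *himself₁*.
*himself₁* is an anaphor; its binding domain is the matrix TP, whose subject is [Oliver₂'s assistant]₁. *[Oliver₂'s assistant]₁* c-commands it within that domain and shares its index, so Principle A is satisfied.
*[Oliver₂'s assistant]₁* is an R-expression; *himself₁* does not c-command it, and no other NP shares its index, so Principle C is satisfied.
All principles are respected.

grammatical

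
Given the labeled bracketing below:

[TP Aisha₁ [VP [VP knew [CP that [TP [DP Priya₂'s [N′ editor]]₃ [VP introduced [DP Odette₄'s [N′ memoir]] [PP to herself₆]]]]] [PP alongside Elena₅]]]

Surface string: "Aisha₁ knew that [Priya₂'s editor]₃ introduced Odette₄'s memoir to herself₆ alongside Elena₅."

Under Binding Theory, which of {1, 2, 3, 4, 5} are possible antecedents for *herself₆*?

*herself* is an anaphor, so Principle A applies: it must be bound in its binding domain.
Binding domain of *herself₆*: the embedded TP, whose subject is [Priya₂'s editor]₃.
*Aisha₁* c-commands the anaphor but is outside its binding domain → cannot satisfy Principle A.
*Priya₂* does not c-command the anaphor → cannot bind it.
*[Priya₂'s editor]₃* c-commands the anaphor within its binding domain → licit binder.
*Odette₄* does not c-command the anaphor → cannot bind it.
*Elena₅* does not c-command the anaphor → cannot bind it.

{3}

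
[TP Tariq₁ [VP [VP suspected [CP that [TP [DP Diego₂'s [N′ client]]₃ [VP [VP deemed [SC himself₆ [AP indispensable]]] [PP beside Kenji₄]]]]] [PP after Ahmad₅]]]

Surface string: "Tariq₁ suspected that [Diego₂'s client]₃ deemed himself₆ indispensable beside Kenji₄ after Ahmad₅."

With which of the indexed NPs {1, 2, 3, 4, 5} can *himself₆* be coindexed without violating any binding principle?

{3}

*himself* is an anaphor, so Principle A applies: it must be bound in its binding domain.
Binding domain of *himself₆*: the embedded TP, whose subject is [Diego₂'s client]₃.
*Tariq₁* c-commands the anaphor but is outside its binding domain → cannot satisfy Principle A.
*Diego₂* does not c-command the anaphor → cannot bind it.
*[Diego₂'s client]₃* c-commands the anaphor within its binding domain → licit binder.
*Kenji₄* does not c-command the anaphor → cannot bind it.
*Ahmad₅* does not c-command the anaphor → cannot bind it.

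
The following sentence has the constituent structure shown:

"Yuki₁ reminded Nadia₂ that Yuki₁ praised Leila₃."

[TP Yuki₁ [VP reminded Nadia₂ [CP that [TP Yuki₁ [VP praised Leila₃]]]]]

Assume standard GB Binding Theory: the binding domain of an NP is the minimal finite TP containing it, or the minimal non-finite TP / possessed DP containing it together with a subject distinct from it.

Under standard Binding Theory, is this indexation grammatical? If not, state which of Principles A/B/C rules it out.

Principle C

The two coindexed NPs are *Yuki₁* (the higher occurrence) and *Yuki₁* (the lower occurrence).
*Yuki₁* (the lower occurrence) is an R-expression. Principle C requires it to be free everywhere.
*Yuki₁* (the higher occurrence) c-commands it and carries the same index.
The R-expression is bound → Principle C violation.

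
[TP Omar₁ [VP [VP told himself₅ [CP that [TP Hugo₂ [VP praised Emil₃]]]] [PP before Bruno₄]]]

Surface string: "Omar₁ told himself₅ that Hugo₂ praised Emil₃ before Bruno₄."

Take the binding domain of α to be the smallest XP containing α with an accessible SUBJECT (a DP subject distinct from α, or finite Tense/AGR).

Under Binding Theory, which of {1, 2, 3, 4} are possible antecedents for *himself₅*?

*himself* is an anaphor, so Principle A applies: it must be bound in its binding domain.
Binding domain of *himself₅*: the matrix TP, whose subject is Omar₁.
*Omar₁* c-commands the anaphor within its binding domain → licit binder.
*Hugo₂* does not c-command the anaphor → cannot bind it.
*Emil₃* does not c-command the anaphor → cannot bind it.
*Bruno₄* does not c-command the anaphor → cannot bind it.

{1}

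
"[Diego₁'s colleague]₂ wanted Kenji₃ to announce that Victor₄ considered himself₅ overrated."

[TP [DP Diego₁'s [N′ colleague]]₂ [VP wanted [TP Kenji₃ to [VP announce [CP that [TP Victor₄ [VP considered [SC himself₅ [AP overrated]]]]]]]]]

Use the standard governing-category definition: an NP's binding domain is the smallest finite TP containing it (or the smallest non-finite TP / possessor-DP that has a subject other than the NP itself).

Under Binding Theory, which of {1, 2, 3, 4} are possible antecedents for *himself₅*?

{4}

*himself* is an anaphor, so Principle A applies: it must be bound in its binding domain.
Binding domain of *himself₅*: the embedded TP, whose subject is Victor₄.
*Diego₁* does not c-command the anaphor → cannot bind it.
*[Diego₁'s colleague]₂* c-commands the anaphor but is outside its binding domain → cannot satisfy Principle A.
*Kenji₃* c-commands the anaphor but is outside its binding domain → cannot satisfy Principle A.
*Victor₄* c-commands the anaphor within its binding domain → licit binder.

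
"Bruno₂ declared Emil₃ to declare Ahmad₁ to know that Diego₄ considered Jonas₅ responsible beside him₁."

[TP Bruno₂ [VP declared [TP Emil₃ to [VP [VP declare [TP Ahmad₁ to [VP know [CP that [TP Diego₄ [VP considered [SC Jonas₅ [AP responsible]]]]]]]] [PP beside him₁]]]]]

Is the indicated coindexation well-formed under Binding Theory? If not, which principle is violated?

grammatical

The two coindexed NPs are *Ahmad₁* and *him₁*.
*him₁* is a pronoun; its binding domain is the embedded TP, whose subject is Emil₃. Within that domain it is c-commanded only by *Emil₃*, which carries a different index — the pronoun is free locally, so Principle B holds.
*Ahmad₁* is an R-expression; *him₁* does not c-command it, and no other NP shares its index, so Principle C is satisfied.
All principles are respected.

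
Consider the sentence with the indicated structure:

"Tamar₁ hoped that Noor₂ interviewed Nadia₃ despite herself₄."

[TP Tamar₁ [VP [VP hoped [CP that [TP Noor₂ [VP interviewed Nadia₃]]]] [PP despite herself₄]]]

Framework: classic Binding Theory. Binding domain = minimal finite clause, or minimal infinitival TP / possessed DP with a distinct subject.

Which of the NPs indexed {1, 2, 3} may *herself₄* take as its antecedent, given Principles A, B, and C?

*herself* is an anaphor, so Principle A applies: it must be bound in its binding domain.
Binding domain of *herself₄*: the matrix TP, whose subject is Tamar₁.
*Tamar₁* c-commands the anaphor within its binding domain → licit binder.
*Noor₂* does not c-command the anaphor → cannot bind it.
*Nadia₃* does not c-command the anaphor → cannot bind it.

{1}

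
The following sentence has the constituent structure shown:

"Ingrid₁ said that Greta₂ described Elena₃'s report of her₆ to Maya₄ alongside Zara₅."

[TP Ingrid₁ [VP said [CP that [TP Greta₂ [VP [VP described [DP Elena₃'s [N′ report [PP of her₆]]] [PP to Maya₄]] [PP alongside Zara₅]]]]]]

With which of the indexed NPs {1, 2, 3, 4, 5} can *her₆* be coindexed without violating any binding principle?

{1, 2, 4, 5}

*her* is a pronoun, so Principle B applies: it must be free in its binding domain.
Binding domain of *her₆*: the possessed DP, whose subject is Elena₃.
*Ingrid₁* c-commands the pronoun but from outside its binding domain, and is not c-commanded by it → coindexation permitted.
*Greta₂* c-commands the pronoun but from outside its binding domain, and is not c-commanded by it → coindexation permitted.
*Elena₃* c-commands the pronoun within its binding domain → coindexation would violate Principle B.
*Maya₄* and the pronoun do not c-command one another → neither Principle B nor Principle C is at stake; coindexation permitted.
*Zara₅* and the pronoun do not c-command one another → neither Principle B nor Principle C is at stake; coindexation permitted.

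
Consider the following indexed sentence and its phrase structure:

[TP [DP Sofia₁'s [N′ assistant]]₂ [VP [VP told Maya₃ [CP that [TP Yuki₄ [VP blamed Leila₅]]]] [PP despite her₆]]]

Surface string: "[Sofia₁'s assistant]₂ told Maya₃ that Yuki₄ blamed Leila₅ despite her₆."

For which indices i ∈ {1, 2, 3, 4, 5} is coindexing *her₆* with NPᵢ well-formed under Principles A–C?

*her* is a pronoun, so Principle B applies: it must be free in its binding domain.
Binding domain of *her₆*: the matrix TP, whose subject is [Sofia₁'s assistant]₂.
*Sofia₁* and the pronoun do not c-command one another → neither Principle B nor Principle C is at stake; coindexation permitted.
*[Sofia₁'s assistant]₂* c-commands the pronoun within its binding domain → coindexation would violate Principle B.
*Maya₃* and the pronoun do not c-command one another → neither Principle B nor Principle C is at stake; coindexation permitted.
*Yuki₄* and the pronoun do not c-command one another → neither Principle B nor Principle C is at stake; coindexation permitted.
*Leila₅* and the pronoun do not c-command one another → neither Principle B nor Principle C is at stake; coindexation permitted.

{1, 3, 4, 5}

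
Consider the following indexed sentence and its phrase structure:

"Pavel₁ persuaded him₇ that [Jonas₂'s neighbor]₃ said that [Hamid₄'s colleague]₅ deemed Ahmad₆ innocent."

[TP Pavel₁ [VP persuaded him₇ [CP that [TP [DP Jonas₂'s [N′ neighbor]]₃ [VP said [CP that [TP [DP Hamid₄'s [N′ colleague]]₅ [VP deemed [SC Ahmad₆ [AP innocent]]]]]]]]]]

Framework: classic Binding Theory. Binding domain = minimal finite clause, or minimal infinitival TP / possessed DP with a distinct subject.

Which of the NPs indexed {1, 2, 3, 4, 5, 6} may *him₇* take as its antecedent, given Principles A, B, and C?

*him* is a pronoun, so Principle B applies: it must be free in its binding domain.
Binding domain of *him₇*: the matrix TP, whose subject is Pavel₁.
*Pavel₁* c-commands the pronoun within its binding domain → coindexation would violate Principle B.
*Jonas₂*: the pronoun c-commands this R-expression → coindexation would violate Principle C on *Jonas₂*.
*[Jonas₂'s neighbor]₃*: the pronoun c-commands this R-expression → coindexation would violate Principle C on *[Jonas₂'s neighbor]₃*.
*Hamid₄*: the pronoun c-commands this R-expression → coindexation would violate Principle C on *Hamid₄*.
*[Hamid₄'s colleague]₅*: the pronoun c-commands this R-expression → coindexation would violate Principle C on *[Hamid₄'s colleague]₅*.
*Ahmad₆*: the pronoun c-commands this R-expression → coindexation would violate Principle C on *Ahmad₆*.

none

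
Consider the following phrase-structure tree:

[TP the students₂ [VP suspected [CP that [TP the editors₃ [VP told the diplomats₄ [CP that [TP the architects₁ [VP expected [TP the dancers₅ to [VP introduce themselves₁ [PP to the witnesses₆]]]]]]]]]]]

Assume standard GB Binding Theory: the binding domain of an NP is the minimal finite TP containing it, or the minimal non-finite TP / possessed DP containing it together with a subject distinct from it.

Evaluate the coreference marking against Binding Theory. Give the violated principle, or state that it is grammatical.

The two coindexed NPs are *the architects₁* and *themselves₁*.
*themselves₁* is an anaphor. Principle A requires it to be bound within its binding domain — the embedded TP, whose subject is the dancers₅.
Within that domain it is c-commanded by *the dancers₅*, which does not share its index.
*the architects₁* does c-command the anaphor, but from outside its binding domain.
The anaphor is unbound in its domain → Principle A violation.

Principle A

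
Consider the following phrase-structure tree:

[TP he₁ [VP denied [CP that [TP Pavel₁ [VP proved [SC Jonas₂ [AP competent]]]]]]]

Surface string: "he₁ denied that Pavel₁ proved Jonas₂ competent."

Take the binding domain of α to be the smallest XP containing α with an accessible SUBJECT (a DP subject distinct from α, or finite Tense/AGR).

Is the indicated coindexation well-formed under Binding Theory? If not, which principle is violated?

Principle C

The two coindexed NPs are *he₁* and *Pavel₁*.
*Pavel₁* is an R-expression. Principle C requires it to be free everywhere.
*he₁* c-commands it and carries the same index.
The R-expression is bound → Principle C violation.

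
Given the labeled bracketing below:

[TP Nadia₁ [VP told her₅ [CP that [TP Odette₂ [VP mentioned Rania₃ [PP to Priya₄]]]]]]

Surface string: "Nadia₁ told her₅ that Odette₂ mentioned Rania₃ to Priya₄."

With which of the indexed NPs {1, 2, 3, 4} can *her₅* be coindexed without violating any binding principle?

*her* is a pronoun, so Principle B applies: it must be free in its binding domain.
Binding domain of *her₅*: the matrix TP, whose subject is Nadia₁.
*Nadia₁* c-commands the pronoun within its binding domain → coindexation would violate Principle B.
*Odette₂*: the pronoun c-commands this R-expression → coindexation would violate Principle C on *Odette₂*.
*Rania₃*: the pronoun c-commands this R-expression → coindexation would violate Principle C on *Rania₃*.
*Priya₄*: the pronoun c-commands this R-expression → coindexation would violate Principle C on *Priya₄*.

none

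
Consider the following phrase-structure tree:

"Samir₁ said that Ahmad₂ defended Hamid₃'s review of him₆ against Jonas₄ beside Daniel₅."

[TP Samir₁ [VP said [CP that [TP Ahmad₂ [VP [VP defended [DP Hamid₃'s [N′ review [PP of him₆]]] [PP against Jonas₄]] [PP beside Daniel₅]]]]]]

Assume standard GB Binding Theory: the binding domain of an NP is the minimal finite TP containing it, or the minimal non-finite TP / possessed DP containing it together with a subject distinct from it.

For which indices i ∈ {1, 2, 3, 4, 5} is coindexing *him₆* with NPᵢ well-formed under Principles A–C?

*him* is a pronoun, so Principle B applies: it must be free in its binding domain.
Binding domain of *him₆*: the possessed DP, whose subject is Hamid₃.
*Samir₁* c-commands the pronoun but from outside its binding domain, and is not c-commanded by it → coindexation permitted.
*Ahmad₂* c-commands the pronoun but from outside its binding domain, and is not c-commanded by it → coindexation permitted.
*Hamid₃* c-commands the pronoun within its binding domain → coindexation would violate Principle B.
*Jonas₄* and the pronoun do not c-command one another → neither Principle B nor Principle C is at stake; coindexation permitted.
*Daniel₅* and the pronoun do not c-command one another → neither Principle B nor Principle C is at stake; coindexation permitted.

{1, 2, 4, 5}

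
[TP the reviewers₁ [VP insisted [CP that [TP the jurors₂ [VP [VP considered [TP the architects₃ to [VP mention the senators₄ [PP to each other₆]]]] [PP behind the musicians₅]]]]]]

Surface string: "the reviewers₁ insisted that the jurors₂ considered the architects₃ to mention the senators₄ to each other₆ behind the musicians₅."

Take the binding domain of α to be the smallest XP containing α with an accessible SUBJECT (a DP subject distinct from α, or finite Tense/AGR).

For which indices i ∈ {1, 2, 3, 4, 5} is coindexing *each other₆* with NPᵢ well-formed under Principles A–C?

{3, 4}

*each other* is an anaphor, so Principle A applies: it must be bound in its binding domain.
Binding domain of *each other₆*: the embedded TP, whose subject is the architects₃.
*the reviewers₁* c-commands the anaphor but is outside its binding domain → cannot satisfy Principle A.
*the jurors₂* c-commands the anaphor but is outside its binding domain → cannot satisfy Principle A.
*the architects₃* c-commands the anaphor within its binding domain → licit binder.
*the senators₄* c-commands the anaphor within its binding domain → licit binder.
*the musicians₅* does not c-command the anaphor → cannot bind it.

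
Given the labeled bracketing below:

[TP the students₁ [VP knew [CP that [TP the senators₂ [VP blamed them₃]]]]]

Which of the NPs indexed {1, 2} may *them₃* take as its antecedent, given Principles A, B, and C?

*them* is a pronoun, so Principle B applies: it must be free in its binding domain.
Binding domain of *them₃*: the embedded TP, whose subject is the senators₂.
*the students₁* c-commands the pronoun but from outside its binding domain, and is not c-commanded by it → coindexation permitted.
*the senators₂* c-commands the pronoun within its binding domain → coindexation would violate Principle B.

{1}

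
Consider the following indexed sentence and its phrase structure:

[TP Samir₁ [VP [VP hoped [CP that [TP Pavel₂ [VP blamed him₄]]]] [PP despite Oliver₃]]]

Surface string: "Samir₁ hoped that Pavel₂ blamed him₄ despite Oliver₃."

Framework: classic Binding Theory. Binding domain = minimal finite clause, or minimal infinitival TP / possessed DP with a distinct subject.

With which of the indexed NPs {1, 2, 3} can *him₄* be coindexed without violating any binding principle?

*him* is a pronoun, so Principle B applies: it must be free in its binding domain.
Binding domain of *him₄*: the embedded TP, whose subject is Pavel₂.
*Samir₁* c-commands the pronoun but from outside its binding domain, and is not c-commanded by it → coindexation permitted.
*Pavel₂* c-commands the pronoun within its binding domain → coindexation would violate Principle B.
*Oliver₃* and the pronoun do not c-command one another → neither Principle B nor Principle C is at stake; coindexation permitted.

{1, 3}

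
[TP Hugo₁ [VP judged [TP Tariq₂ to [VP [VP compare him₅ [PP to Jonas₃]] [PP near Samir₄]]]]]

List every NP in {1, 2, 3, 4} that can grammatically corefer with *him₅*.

*him* is a pronoun, so Principle B applies: it must be free in its binding domain.
Binding domain of *him₅*: the embedded TP, whose subject is Tariq₂.
*Hugo₁* c-commands the pronoun but from outside its binding domain, and is not c-commanded by it → coindexation permitted.
*Tariq₂* c-commands the pronoun within its binding domain → coindexation would violate Principle B.
*Jonas₃*: the pronoun c-commands this R-expression → coindexation would violate Principle C on *Jonas₃*.
*Samir₄* and the pronoun do not c-command one another → neither Principle B nor Principle C is at stake; coindexation permitted.

{1, 4}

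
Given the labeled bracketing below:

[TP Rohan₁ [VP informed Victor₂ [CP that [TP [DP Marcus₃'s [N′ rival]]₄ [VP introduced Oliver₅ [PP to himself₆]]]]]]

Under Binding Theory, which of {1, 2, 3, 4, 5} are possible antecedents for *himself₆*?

{4, 5}

*himself* is an anaphor, so Principle A applies: it must be bound in its binding domain.
Binding domain of *himself₆*: the embedded TP, whose subject is [Marcus₃'s rival]₄.
*Rohan₁* c-commands the anaphor but is outside its binding domain → cannot satisfy Principle A.
*Victor₂* c-commands the anaphor but is outside its binding domain → cannot satisfy Principle A.
*Marcus₃* does not c-command the anaphor → cannot bind it.
*[Marcus₃'s rival]₄* c-commands the anaphor within its binding domain → licit binder.
*Oliver₅* c-commands the anaphor within its binding domain → licit binder.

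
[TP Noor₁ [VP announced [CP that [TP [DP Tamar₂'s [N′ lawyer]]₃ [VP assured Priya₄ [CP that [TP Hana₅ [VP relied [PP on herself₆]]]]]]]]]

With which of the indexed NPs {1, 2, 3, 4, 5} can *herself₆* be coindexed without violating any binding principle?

{5}

*herself* is an anaphor, so Principle A applies: it must be bound in its binding domain.
Binding domain of *herself₆*: the embedded TP, whose subject is Hana₅.
*Noor₁* c-commands the anaphor but is outside its binding domain → cannot satisfy Principle A.
*Tamar₂* does not c-command the anaphor → cannot bind it.
*[Tamar₂'s lawyer]₃* c-commands the anaphor but is outside its binding domain → cannot satisfy Principle A.
*Priya₄* c-commands the anaphor but is outside its binding domain → cannot satisfy Principle A.
*Hana₅* c-commands the anaphor within its binding domain → licit binder.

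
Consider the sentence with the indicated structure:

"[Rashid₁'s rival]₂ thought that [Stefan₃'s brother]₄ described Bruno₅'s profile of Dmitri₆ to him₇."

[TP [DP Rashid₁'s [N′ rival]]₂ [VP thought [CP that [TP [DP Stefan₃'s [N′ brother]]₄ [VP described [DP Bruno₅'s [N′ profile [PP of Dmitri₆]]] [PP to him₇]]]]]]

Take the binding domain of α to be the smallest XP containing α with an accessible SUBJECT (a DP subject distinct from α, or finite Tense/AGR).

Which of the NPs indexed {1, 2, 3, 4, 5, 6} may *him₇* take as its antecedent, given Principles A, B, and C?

*him* is a pronoun, so Principle B applies: it must be free in its binding domain.
Binding domain of *him₇*: the embedded TP, whose subject is [Stefan₃'s brother]₄.
*Rashid₁* and the pronoun do not c-command one another → neither Principle B nor Principle C is at stake; coindexation permitted.
*[Rashid₁'s rival]₂* c-commands the pronoun but from outside its binding domain, and is not c-commanded by it → coindexation permitted.
*Stefan₃* and the pronoun do not c-command one another → neither Principle B nor Principle C is at stake; coindexation permitted.
*[Stefan₃'s brother]₄* c-commands the pronoun within its binding domain → coindexation would violate Principle B.
*Bruno₅* and the pronoun do not c-command one another → neither Principle B nor Principle C is at stake; coindexation permitted.
*Dmitri₆* and the pronoun do not c-command one another → neither Principle B nor Principle C is at stake; coindexation permitted.

{1, 2, 3, 5, 6}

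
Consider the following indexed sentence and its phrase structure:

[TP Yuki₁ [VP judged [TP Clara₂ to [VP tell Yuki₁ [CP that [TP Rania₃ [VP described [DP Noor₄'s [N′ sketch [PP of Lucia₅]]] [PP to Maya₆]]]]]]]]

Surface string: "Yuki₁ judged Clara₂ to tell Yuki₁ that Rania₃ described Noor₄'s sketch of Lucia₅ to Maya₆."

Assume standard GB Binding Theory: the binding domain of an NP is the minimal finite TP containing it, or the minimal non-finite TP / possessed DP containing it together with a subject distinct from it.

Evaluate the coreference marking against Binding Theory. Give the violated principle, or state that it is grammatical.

Principle C

The two coindexed NPs are *Yuki₁* (the higher occurrence) and *Yuki₁* (the lower occurrence).
*Yuki₁* (the lower occurrence) is an R-expression. Principle C requires it to be free everywhere.
*Yuki₁* (the higher occurrence) c-commands it and carries the same index.
The R-expression is bound → Principle C violation.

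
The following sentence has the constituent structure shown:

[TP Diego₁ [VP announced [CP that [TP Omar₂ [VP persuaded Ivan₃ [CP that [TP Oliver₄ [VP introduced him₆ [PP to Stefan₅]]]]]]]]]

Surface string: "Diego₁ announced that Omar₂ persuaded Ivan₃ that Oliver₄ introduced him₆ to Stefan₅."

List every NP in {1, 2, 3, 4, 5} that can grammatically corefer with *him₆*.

*him* is a pronoun, so Principle B applies: it must be free in its binding domain.
Binding domain of *him₆*: the embedded TP, whose subject is Oliver₄.
*Diego₁* c-commands the pronoun but from outside its binding domain, and is not c-commanded by it → coindexation permitted.
*Omar₂* c-commands the pronoun but from outside its binding domain, and is not c-commanded by it → coindexation permitted.
*Ivan₃* c-commands the pronoun but from outside its binding domain, and is not c-commanded by it → coindexation permitted.
*Oliver₄* c-commands the pronoun within its binding domain → coindexation would violate Principle B.
*Stefan₅*: the pronoun c-commands this R-expression → coindexation would violate Principle C on *Stefan₅*.

{1, 2, 3}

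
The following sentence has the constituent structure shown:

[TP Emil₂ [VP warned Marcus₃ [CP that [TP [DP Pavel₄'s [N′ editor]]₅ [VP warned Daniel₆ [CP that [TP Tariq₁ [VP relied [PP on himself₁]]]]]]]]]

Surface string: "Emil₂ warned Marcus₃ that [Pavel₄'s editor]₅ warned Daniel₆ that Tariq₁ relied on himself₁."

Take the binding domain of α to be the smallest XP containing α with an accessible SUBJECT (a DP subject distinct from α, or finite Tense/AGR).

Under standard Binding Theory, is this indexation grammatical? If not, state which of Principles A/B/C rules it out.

The two coindexed NPs are *Tariq₁* and *himself₁*.
*himself₁* is an anaphor; its binding domain is the embedded TP, whose subject is Tariq₁. *Tariq₁* c-commands it within that domain and shares its index, so Principle A is satisfied.
*Tariq₁* is an R-expression; *himself₁* does not c-command it, and no other NP shares its index, so Principle C is satisfied.
All principles are respected.

grammatical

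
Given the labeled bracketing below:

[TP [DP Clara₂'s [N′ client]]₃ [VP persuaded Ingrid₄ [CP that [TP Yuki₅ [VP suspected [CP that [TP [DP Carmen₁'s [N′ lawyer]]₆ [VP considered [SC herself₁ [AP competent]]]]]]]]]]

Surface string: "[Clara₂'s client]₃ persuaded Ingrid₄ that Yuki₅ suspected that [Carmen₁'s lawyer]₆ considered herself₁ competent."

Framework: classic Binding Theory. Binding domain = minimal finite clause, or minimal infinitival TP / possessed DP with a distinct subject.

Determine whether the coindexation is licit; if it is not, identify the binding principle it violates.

The two coindexed NPs are *Carmen₁* and *herself₁*.
*herself₁* is an anaphor. Principle A requires it to be bound within its binding domain — the embedded TP, whose subject is [Carmen₁'s lawyer]₆.
Within that domain it is c-commanded by *[Carmen₁'s lawyer]₆*, which does not share its index.
*Carmen₁* does not c-command the anaphor at all.
The anaphor is unbound in its domain → Principle A violation.

Principle A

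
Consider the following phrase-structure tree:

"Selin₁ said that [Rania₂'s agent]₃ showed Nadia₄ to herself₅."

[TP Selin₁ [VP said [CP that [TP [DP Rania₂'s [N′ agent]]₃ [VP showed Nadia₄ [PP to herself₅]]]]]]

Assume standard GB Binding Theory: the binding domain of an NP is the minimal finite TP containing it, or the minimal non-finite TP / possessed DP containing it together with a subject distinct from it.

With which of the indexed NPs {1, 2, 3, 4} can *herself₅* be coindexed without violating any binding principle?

{3, 4}

*herself* is an anaphor, so Principle A applies: it must be bound in its binding domain.
Binding domain of *herself₅*: the embedded TP, whose subject is [Rania₂'s agent]₃.
*Selin₁* c-commands the anaphor but is outside its binding domain → cannot satisfy Principle A.
*Rania₂* does not c-command the anaphor → cannot bind it.
*[Rania₂'s agent]₃* c-commands the anaphor within its binding domain → licit binder.
*Nadia₄* c-commands the anaphor within its binding domain → licit binder.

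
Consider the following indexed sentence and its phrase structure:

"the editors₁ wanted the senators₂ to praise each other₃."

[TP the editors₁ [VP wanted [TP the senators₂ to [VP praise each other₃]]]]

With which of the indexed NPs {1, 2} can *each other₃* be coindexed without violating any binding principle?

{2}

*each other* is an anaphor, so Principle A applies: it must be bound in its binding domain.
Binding domain of *each other₃*: the embedded TP, whose subject is the senators₂.
*the editors₁* c-commands the anaphor but is outside its binding domain → cannot satisfy Principle A.
*the senators₂* c-commands the anaphor within its binding domain → licit binder.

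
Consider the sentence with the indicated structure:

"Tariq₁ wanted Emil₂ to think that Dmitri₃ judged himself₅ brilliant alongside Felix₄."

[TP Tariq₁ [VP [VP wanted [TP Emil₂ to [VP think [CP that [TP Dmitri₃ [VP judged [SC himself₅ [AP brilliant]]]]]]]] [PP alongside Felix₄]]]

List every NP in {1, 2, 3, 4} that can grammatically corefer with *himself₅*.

{3}

*himself* is an anaphor, so Principle A applies: it must be bound in its binding domain.
Binding domain of *himself₅*: the embedded TP, whose subject is Dmitri₃.
*Tariq₁* c-commands the anaphor but is outside its binding domain → cannot satisfy Principle A.
*Emil₂* c-commands the anaphor but is outside its binding domain → cannot satisfy Principle A.
*Dmitri₃* c-commands the anaphor within its binding domain → licit binder.
*Felix₄* does not c-command the anaphor → cannot bind it.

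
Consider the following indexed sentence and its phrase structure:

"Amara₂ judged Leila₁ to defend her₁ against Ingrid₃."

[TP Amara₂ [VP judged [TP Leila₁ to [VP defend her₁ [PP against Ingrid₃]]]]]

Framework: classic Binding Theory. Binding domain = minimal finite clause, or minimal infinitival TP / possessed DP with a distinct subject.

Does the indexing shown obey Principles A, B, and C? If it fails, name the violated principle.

The two coindexed NPs are *Leila₁* and *her₁*.
*her₁* is a pronoun. Its binding domain is the embedded TP, whose subject is Leila₁.
*Leila₁* c-commands it within that domain and carries the same index.
The pronoun is locally bound → Principle B violation.

Principle B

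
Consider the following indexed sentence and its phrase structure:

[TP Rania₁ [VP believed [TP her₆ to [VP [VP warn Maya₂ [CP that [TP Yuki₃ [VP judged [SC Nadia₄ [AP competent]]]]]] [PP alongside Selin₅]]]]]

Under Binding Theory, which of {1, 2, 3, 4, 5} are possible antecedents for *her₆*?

none

*her* is a pronoun, so Principle B applies: it must be free in its binding domain.
Binding domain of *her₆*: the matrix TP, whose subject is Rania₁.
*Rania₁* c-commands the pronoun within its binding domain → coindexation would violate Principle B.
*Maya₂*: the pronoun c-commands this R-expression → coindexation would violate Principle C on *Maya₂*.
*Yuki₃*: the pronoun c-commands this R-expression → coindexation would violate Principle C on *Yuki₃*.
*Nadia₄*: the pronoun c-commands this R-expression → coindexation would violate Principle C on *Nadia₄*.
*Selin₅*: the pronoun c-commands this R-expression → coindexation would violate Principle C on *Selin₅*.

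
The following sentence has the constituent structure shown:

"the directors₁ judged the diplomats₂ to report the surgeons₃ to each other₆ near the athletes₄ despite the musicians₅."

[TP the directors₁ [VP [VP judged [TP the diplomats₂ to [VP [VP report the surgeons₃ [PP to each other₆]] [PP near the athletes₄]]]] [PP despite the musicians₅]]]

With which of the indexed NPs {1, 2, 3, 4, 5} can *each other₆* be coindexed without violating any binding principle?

{2, 3}

*each other* is an anaphor, so Principle A applies: it must be bound in its binding domain.
Binding domain of *each other₆*: the embedded TP, whose subject is the diplomats₂.
*the directors₁* c-commands the anaphor but is outside its binding domain → cannot satisfy Principle A.
*the diplomats₂* c-commands the anaphor within its binding domain → licit binder.
*the surgeons₃* c-commands the anaphor within its binding domain → licit binder.
*the athletes₄* does not c-command the anaphor → cannot bind it.
*the musicians₅* does not c-command the anaphor → cannot bind it.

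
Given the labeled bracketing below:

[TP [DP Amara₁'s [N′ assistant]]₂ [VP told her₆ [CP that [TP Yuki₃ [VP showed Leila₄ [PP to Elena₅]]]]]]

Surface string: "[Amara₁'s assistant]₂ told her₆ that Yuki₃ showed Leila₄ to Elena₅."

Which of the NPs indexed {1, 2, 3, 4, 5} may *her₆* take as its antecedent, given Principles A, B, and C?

{1}

*her* is a pronoun, so Principle B applies: it must be free in its binding domain.
Binding domain of *her₆*: the matrix TP, whose subject is [Amara₁'s assistant]₂.
*Amara₁* and the pronoun do not c-command one another → neither Principle B nor Principle C is at stake; coindexation permitted.
*[Amara₁'s assistant]₂* c-commands the pronoun within its binding domain → coindexation would violate Principle B.
*Yuki₃*: the pronoun c-commands this R-expression → coindexation would violate Principle C on *Yuki₃*.
*Leila₄*: the pronoun c-commands this R-expression → coindexation would violate Principle C on *Leila₄*.
*Elena₅*: the pronoun c-commands this R-expression → coindexation would violate Principle C on *Elena₅*.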